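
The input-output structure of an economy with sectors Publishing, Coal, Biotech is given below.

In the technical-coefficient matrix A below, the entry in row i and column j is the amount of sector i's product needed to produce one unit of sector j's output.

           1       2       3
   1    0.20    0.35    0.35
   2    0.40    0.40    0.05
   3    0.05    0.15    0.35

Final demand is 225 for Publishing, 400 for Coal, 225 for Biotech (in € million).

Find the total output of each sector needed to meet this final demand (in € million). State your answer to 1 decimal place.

I − A =
  [   0.80    -0.35    -0.35]
  [  -0.40     0.60    -0.05]
  [  -0.05    -0.15     0.65]
Cofactors of I−A, C_ij = (−1)^(i+j)·(minor ij) (rows/columns in the sector order above):
  C_11 = (0.60)(0.65) − (-0.05)(-0.15) = 0.3825
  C_12 = −[(-0.40)(0.65) − (-0.05)(-0.05)] = 0.2625
  C_13 = (-0.40)(-0.15) − (0.60)(-0.05) = 0.0900
  C_21 = −[(-0.35)(0.65) − (-0.35)(-0.15)] = 0.2800
  C_22 = (0.80)(0.65) − (-0.35)(-0.05) = 0.5025
  C_23 = −[(0.80)(-0.15) − (-0.35)(-0.05)] = 0.1375
  C_31 = (-0.35)(-0.05) − (-0.35)(0.60) = 0.2275
  C_32 = −[(0.80)(-0.05) − (-0.35)(-0.40)] = 0.1800
  C_33 = (0.80)(0.60) − (-0.35)(-0.40) = 0.3400
det(I−A) = Σ_j (I−A)_1j·C_1j = (0.80)(0.3825) + (-0.35)(0.2625) + (-0.35)(0.0900) = 0.182625
adj(I−A) = Cᵀ =
  [ 0.3825   0.2800   0.2275]
  [ 0.2625   0.5025   0.1800]
  [ 0.0900   0.1375   0.3400]
(I − A)⁻¹ = adj(I−A) / det(I−A) ≈
  [   2.0945     1.5332     1.2457]
  [   1.4374     2.7515     0.9856]
  [   0.4928     0.7529     1.8617]
x = (I − A)⁻¹ d = adj(I−A)·d / det(I−A), with det(I−A) = 0.182625:
  x_1 = (0.3825·225 + 0.2800·400 + 0.2275·225) / 0.182625 = 249.25 / 0.182625 ≈ 1364.8
  x_2 = (0.2625·225 + 0.5025·400 + 0.1800·225) / 0.182625 = 300.5625 / 0.182625 ≈ 1645.8
  x_3 = (0.0900·225 + 0.1375·400 + 0.3400·225) / 0.182625 = 151.75 / 0.182625 ≈ 830.9

x_1 = 1364.8, x_2 = 1645.8, x_3 = 830.9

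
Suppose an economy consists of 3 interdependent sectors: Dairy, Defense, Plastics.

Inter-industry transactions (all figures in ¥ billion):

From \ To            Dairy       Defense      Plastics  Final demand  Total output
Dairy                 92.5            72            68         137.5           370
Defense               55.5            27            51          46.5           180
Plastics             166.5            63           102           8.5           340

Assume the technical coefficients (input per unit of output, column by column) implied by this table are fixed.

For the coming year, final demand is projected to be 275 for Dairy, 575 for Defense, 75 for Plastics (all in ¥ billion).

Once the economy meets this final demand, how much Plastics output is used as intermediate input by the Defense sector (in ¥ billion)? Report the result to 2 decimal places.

z_32 = 430.04

Technical coefficients a_ij = z_ij / X_j:
  a_11 = 92.5/370 = 0.25, a_21 = 55.5/370 = 0.15, a_31 = 166.5/370 = 0.45
  a_12 = 72/180 = 0.40, a_22 = 27/180 = 0.15, a_32 = 63/180 = 0.35
  a_13 = 68/340 = 0.20, a_23 = 51/340 = 0.15, a_33 = 102/340 = 0.30
I − A =
  [   0.75    -0.40    -0.20]
  [  -0.15     0.85    -0.15]
  [  -0.45    -0.35     0.70]
Cofactors of I−A, C_ij = (−1)^(i+j)·(minor ij) (rows/columns in the sector order above):
  C_11 = (0.85)(0.70) − (-0.15)(-0.35) = 0.5425
  C_12 = −[(-0.15)(0.70) − (-0.15)(-0.45)] = 0.1725
  C_13 = (-0.15)(-0.35) − (0.85)(-0.45) = 0.4350
  C_21 = −[(-0.40)(0.70) − (-0.20)(-0.35)] = 0.3500
  C_22 = (0.75)(0.70) − (-0.20)(-0.45) = 0.4350
  C_23 = −[(0.75)(-0.35) − (-0.40)(-0.45)] = 0.4425
  C_31 = (-0.40)(-0.15) − (-0.20)(0.85) = 0.2300
  C_32 = −[(0.75)(-0.15) − (-0.20)(-0.15)] = 0.1425
  C_33 = (0.75)(0.85) − (-0.40)(-0.15) = 0.5775
det(I−A) = Σ_j (I−A)_1j·C_1j = (0.75)(0.5425) + (-0.40)(0.1725) + (-0.20)(0.4350) = 0.250875
adj(I−A) = Cᵀ =
  [ 0.5425   0.3500   0.2300]
  [ 0.1725   0.4350   0.1425]
  [ 0.4350   0.4425   0.5775]
(I − A)⁻¹ = adj(I−A) / det(I−A) ≈
  [   2.1624     1.3951     0.9168]
  [   0.6876     1.7339     0.5680]
  [   1.7339     1.7638     2.3019]
First solve x = (I − A)⁻¹ d = adj(I−A)·d / det(I−A); in particular x_2 = (0.1725·275 + 0.4350·575 + 0.1425·75) / 0.250875 = 308.25 / 0.250875 ≈ 1228.6996.
Intermediate flow from 3 to 2: z_32 = a_32 · x_2 = 0.35 × 308.25 / 0.250875 = 107.8875 / 0.250875 ≈ 430.04.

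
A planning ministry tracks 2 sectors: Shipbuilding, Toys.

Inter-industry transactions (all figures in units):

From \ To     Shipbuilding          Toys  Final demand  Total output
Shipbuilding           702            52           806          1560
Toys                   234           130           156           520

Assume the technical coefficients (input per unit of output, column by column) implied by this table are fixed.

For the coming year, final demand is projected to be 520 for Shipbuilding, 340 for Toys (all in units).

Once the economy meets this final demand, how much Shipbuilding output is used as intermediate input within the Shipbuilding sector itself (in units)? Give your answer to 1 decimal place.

Technical coefficients a_ij = z_ij / X_j:
  a_SS = 702/1560 = 0.45, a_TS = 234/1560 = 0.15
  a_ST = 52/520 = 0.10, a_TT = 130/520 = 0.25
I − A =
  [   0.55    -0.10]
  [  -0.15     0.75]
det(I−A) = (0.55)(0.75) − (-0.10)(-0.15) = 0.3975
adj(I−A) = [[0.75, 0.10], [0.15, 0.55]]
(I − A)⁻¹ = adj(I−A) / det(I−A) ≈
  [   1.8868     0.2516]
  [   0.3774     1.3836]
First solve x = (I − A)⁻¹ d = adj(I−A)·d / det(I−A); in particular x_S = (0.75·520 + 0.10·340) / 0.3975 = 424.00 / 0.3975 ≈ 1066.667.
Intermediate flow from S to S: z_SS = a_SS · x_S = 0.45 × 424.00 / 0.3975 = 190.80 / 0.3975 = 480.0.

z_SS = 480.0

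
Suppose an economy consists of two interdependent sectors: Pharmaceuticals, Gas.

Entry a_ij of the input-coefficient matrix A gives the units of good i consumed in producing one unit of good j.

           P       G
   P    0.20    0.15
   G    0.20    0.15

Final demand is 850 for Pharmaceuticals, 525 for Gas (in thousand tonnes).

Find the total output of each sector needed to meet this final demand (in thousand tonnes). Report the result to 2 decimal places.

I − A =
  [   0.80    -0.15]
  [  -0.20     0.85]
det(I−A) = (0.80)(0.85) − (-0.15)(-0.20) = 0.6500
adj(I−A) = [[0.85, 0.15], [0.20, 0.80]]
(I − A)⁻¹ = adj(I−A) / det(I−A) ≈
  [   1.3077     0.2308]
  [   0.3077     1.2308]
x = (I − A)⁻¹ d = adj(I−A)·d / det(I−A), with det(I−A) = 0.6500:
  x_P = (0.85·850 + 0.15·525) / 0.6500 = 801.25 / 0.6500 ≈ 1232.69
  x_G = (0.20·850 + 0.80·525) / 0.6500 = 590.00 / 0.6500 ≈ 907.69

x_P = 1232.69, x_G = 907.69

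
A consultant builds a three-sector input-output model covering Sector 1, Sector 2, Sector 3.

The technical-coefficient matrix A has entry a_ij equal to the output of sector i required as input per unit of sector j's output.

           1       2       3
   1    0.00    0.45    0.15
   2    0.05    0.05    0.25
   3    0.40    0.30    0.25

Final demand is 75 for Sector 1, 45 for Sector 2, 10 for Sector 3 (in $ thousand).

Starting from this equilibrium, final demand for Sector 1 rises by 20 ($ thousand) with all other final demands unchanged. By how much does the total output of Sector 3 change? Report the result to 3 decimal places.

Δx_3 = 15.299

I − A =
  [   1.00    -0.45    -0.15]
  [  -0.05     0.95    -0.25]
  [  -0.40    -0.30     0.75]
Cofactors of I−A, C_ij = (−1)^(i+j)·(minor ij) (rows/columns in the sector order above):
  C_11 = (0.95)(0.75) − (-0.25)(-0.30) = 0.6375
  C_12 = −[(-0.05)(0.75) − (-0.25)(-0.40)] = 0.1375
  C_13 = (-0.05)(-0.30) − (0.95)(-0.40) = 0.3950
  C_21 = −[(-0.45)(0.75) − (-0.15)(-0.30)] = 0.3825
  C_22 = (1.00)(0.75) − (-0.15)(-0.40) = 0.6900
  C_23 = −[(1.00)(-0.30) − (-0.45)(-0.40)] = 0.4800
  C_31 = (-0.45)(-0.25) − (-0.15)(0.95) = 0.2550
  C_32 = −[(1.00)(-0.25) − (-0.15)(-0.05)] = 0.2575
  C_33 = (1.00)(0.95) − (-0.45)(-0.05) = 0.9275
det(I−A) = Σ_j (I−A)_1j·C_1j = (1.00)(0.6375) + (-0.45)(0.1375) + (-0.15)(0.3950) = 0.516375
adj(I−A) = Cᵀ =
  [ 0.6375   0.3825   0.2550]
  [ 0.1375   0.6900   0.2575]
  [ 0.3950   0.4800   0.9275]
(I − A)⁻¹ = adj(I−A) / det(I−A) ≈
  [   1.2346     0.7407     0.4938]
  [   0.2663     1.3362     0.4987]
  [   0.7649     0.9296     1.7962]
Δx = (I − A)⁻¹ Δd with Δd having +20 in the Sector 1 component and 0 elsewhere.
So Δx_3 = L_31 · (+20), where L_31 = adj(I−A)_31 / det(I−A) = 0.3950 / 0.516375.
Δx_3 = 0.3950 × (+20) / 0.516375 = 7.90 / 0.516375 ≈ 15.299.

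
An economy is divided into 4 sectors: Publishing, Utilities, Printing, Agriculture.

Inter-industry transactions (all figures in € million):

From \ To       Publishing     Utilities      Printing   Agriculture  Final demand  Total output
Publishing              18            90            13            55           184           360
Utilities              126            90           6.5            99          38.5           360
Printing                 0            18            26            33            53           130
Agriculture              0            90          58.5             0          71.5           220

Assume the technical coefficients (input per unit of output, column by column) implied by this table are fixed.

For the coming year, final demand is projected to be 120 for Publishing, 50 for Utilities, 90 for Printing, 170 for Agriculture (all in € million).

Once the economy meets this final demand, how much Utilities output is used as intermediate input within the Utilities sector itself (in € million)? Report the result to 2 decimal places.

z_22 = 123.50

Technical coefficients a_ij = z_ij / X_j:
  a_11 = 18/360 = 0.05, a_21 = 126/360 = 0.35, a_31 = 0/360 = 0.00, a_41 = 0/360 = 0.00
  a_12 = 90/360 = 0.25, a_22 = 90/360 = 0.25, a_32 = 18/360 = 0.05, a_42 = 90/360 = 0.25
  a_13 = 13/130 = 0.10, a_23 = 6.5/130 = 0.05, a_33 = 26/130 = 0.20, a_43 = 58.5/130 = 0.45
  a_14 = 55/220 = 0.25, a_24 = 99/220 = 0.45, a_34 = 33/220 = 0.15, a_44 = 0/220 = 0.00
I − A =
  [   0.95    -0.25    -0.10    -0.25]
  [  -0.35     0.75    -0.05    -0.45]
  [   0.00    -0.05     0.80    -0.15]
  [   0.00    -0.25    -0.45     1.00]
Compute the cofactors C_ij = (−1)^(i+j)·(3×3 minor ij) of I−A; the adjugate is their transpose:
adj(I−A) = Cᵀ =
  [ 0.444875   0.247500   0.214375   0.254750]
  [ 0.256375   0.695875   0.314250   0.424375]
  [ 0.030625   0.083125   0.496250   0.119500]
  [ 0.077875   0.211375   0.301875   0.495875]
det(I−A) = Σ_j (I−A)_1j·C_1j = (0.95)(0.444875) + (-0.25)(0.256375) + (-0.10)(0.030625) + (-0.25)(0.077875) = 0.33600625
(I − A)⁻¹ = adj(I−A) / det(I−A) ≈
  [   1.3240     0.7366     0.6380     0.7582]
  [   0.7630     2.0710     0.9353     1.2630]
  [   0.0911     0.2474     1.4769     0.3556]
  [   0.2318     0.6291     0.8984     1.4758]
First solve x = (I − A)⁻¹ d = adj(I−A)·d / det(I−A); in particular x_2 = (0.256375·120 + 0.695875·50 + 0.314250·90 + 0.424375·170) / 0.33600625 = 165.985 / 0.33600625 ≈ 493.9938.
Intermediate flow from 2 to 2: z_22 = a_22 · x_2 = 0.25 × 165.985 / 0.33600625 = 41.49625 / 0.33600625 ≈ 123.50.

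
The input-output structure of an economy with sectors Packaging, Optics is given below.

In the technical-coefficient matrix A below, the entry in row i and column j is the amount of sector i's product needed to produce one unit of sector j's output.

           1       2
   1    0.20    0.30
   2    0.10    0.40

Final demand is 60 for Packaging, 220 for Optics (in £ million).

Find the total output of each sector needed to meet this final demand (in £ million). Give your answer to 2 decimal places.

I − A =
  [   0.80    -0.30]
  [  -0.10     0.60]
det(I−A) = (0.80)(0.60) − (-0.30)(-0.10) = 0.4500
adj(I−A) = [[0.60, 0.30], [0.10, 0.80]]
(I − A)⁻¹ = adj(I−A) / det(I−A) ≈
  [   1.3333     0.6667]
  [   0.2222     1.7778]
x = (I − A)⁻¹ d = adj(I−A)·d / det(I−A), with det(I−A) = 0.4500:
  x_1 = (0.60·60 + 0.30·220) / 0.4500 = 102.00 / 0.4500 ≈ 226.67
  x_2 = (0.10·60 + 0.80·220) / 0.4500 = 182.00 / 0.4500 ≈ 404.44

x_1 = 226.67, x_2 = 404.44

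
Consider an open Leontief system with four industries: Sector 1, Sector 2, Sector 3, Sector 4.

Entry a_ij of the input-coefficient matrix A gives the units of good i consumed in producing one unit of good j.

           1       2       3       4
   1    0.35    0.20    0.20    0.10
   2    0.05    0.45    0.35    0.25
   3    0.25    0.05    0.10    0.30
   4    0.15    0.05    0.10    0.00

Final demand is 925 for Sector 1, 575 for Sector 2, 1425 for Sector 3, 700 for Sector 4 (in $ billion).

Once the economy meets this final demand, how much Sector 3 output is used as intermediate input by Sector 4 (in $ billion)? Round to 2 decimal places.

I − A =
  [   0.65    -0.20    -0.20    -0.10]
  [  -0.05     0.55    -0.35    -0.25]
  [  -0.25    -0.05     0.90    -0.30]
  [  -0.15    -0.05    -0.10     1.00]
Compute the cofactors C_ij = (−1)^(i+j)·(3×3 minor ij) of I−A; the adjugate is their transpose:
adj(I−A) = Cᵀ =
  [ 0.443250   0.192000   0.189750   0.149250]
  [ 0.186750   0.490500   0.256500   0.218250]
  [ 0.164250   0.101750   0.323375   0.138875]
  [ 0.092250   0.063500   0.073625   0.255875]
det(I−A) = Σ_j (I−A)_1j·C_1j = (0.65)(0.443250) + (-0.20)(0.186750) + (-0.20)(0.164250) + (-0.10)(0.092250) = 0.2086875
(I − A)⁻¹ = adj(I−A) / det(I−A) ≈
  [   2.1240     0.9200     0.9093     0.7152]
  [   0.8949     2.3504     1.2291     1.0458]
  [   0.7871     0.4876     1.5496     0.6655]
  [   0.4420     0.3043     0.3528     1.2261]
First solve x = (I − A)⁻¹ d = adj(I−A)·d / det(I−A); in particular x_4 = (0.092250·925 + 0.063500·575 + 0.073625·1425 + 0.255875·700) / 0.2086875 = 405.871875 / 0.2086875 ≈ 1944.8787.
Intermediate flow from 3 to 4: z_34 = a_34 · x_4 = 0.30 × 405.871875 / 0.2086875 = 121.7615625 / 0.2086875 ≈ 583.46.

z_34 = 583.46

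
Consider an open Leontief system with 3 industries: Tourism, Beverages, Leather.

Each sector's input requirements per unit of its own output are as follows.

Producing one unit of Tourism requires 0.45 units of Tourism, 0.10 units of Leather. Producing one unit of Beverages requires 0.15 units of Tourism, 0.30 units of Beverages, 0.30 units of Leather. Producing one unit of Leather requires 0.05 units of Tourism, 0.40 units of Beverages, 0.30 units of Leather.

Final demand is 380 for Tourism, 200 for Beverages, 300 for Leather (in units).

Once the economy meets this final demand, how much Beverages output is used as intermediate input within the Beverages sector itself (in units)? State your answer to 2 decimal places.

z_22 = 243.09

I − A =
  [   0.55    -0.15    -0.05]
  [   0.00     0.70    -0.40]
  [  -0.10    -0.30     0.70]
Cofactors of I−A, C_ij = (−1)^(i+j)·(minor ij) (rows/columns in the sector order above):
  C_11 = (0.70)(0.70) − (-0.40)(-0.30) = 0.3700
  C_12 = −[(0.00)(0.70) − (-0.40)(-0.10)] = 0.0400
  C_13 = (0.00)(-0.30) − (0.70)(-0.10) = 0.0700
  C_21 = −[(-0.15)(0.70) − (-0.05)(-0.30)] = 0.1200
  C_22 = (0.55)(0.70) − (-0.05)(-0.10) = 0.3800
  C_23 = −[(0.55)(-0.30) − (-0.15)(-0.10)] = 0.1800
  C_31 = (-0.15)(-0.40) − (-0.05)(0.70) = 0.0950
  C_32 = −[(0.55)(-0.40) − (-0.05)(0.00)] = 0.2200
  C_33 = (0.55)(0.70) − (-0.15)(0.00) = 0.3850
det(I−A) = Σ_j (I−A)_1j·C_1j = (0.55)(0.3700) + (-0.15)(0.0400) + (-0.05)(0.0700) = 0.1940
adj(I−A) = Cᵀ =
  [ 0.3700   0.1200   0.0950]
  [ 0.0400   0.3800   0.2200]
  [ 0.0700   0.1800   0.3850]
(I − A)⁻¹ = adj(I−A) / det(I−A) ≈
  [   1.9072     0.6186     0.4897]
  [   0.2062     1.9588     1.1340]
  [   0.3608     0.9278     1.9845]
First solve x = (I − A)⁻¹ d = adj(I−A)·d / det(I−A); in particular x_2 = (0.0400·380 + 0.3800·200 + 0.2200·300) / 0.1940 = 157.20 / 0.1940 ≈ 810.3093.
Intermediate flow from 2 to 2: z_22 = a_22 · x_2 = 0.30 × 157.20 / 0.1940 = 47.16 / 0.1940 ≈ 243.09.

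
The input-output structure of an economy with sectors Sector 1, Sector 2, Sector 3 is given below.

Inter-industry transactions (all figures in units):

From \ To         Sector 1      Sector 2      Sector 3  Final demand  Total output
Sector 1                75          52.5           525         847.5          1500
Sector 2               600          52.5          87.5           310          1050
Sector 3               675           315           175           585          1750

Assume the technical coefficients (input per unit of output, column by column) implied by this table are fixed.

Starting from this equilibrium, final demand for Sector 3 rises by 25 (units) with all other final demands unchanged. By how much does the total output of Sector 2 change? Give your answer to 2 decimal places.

Technical coefficients a_ij = z_ij / X_j:
  a_11 = 75/1500 = 0.05, a_21 = 600/1500 = 0.40, a_31 = 675/1500 = 0.45
  a_12 = 52.5/1050 = 0.05, a_22 = 52.5/1050 = 0.05, a_32 = 315/1050 = 0.30
  a_13 = 525/1750 = 0.30, a_23 = 87.5/1750 = 0.05, a_33 = 175/1750 = 0.10
I − A =
  [   0.95    -0.05    -0.30]
  [  -0.40     0.95    -0.05]
  [  -0.45    -0.30     0.90]
Cofactors of I−A, C_ij = (−1)^(i+j)·(minor ij) (rows/columns in the sector order above):
  C_11 = (0.95)(0.90) − (-0.05)(-0.30) = 0.8400
  C_12 = −[(-0.40)(0.90) − (-0.05)(-0.45)] = 0.3825
  C_13 = (-0.40)(-0.30) − (0.95)(-0.45) = 0.5475
  C_21 = −[(-0.05)(0.90) − (-0.30)(-0.30)] = 0.1350
  C_22 = (0.95)(0.90) − (-0.30)(-0.45) = 0.7200
  C_23 = −[(0.95)(-0.30) − (-0.05)(-0.45)] = 0.3075
  C_31 = (-0.05)(-0.05) − (-0.30)(0.95) = 0.2875
  C_32 = −[(0.95)(-0.05) − (-0.30)(-0.40)] = 0.1675
  C_33 = (0.95)(0.95) − (-0.05)(-0.40) = 0.8825
det(I−A) = Σ_j (I−A)_1j·C_1j = (0.95)(0.8400) + (-0.05)(0.3825) + (-0.30)(0.5475) = 0.614625
adj(I−A) = Cᵀ =
  [ 0.8400   0.1350   0.2875]
  [ 0.3825   0.7200   0.1675]
  [ 0.5475   0.3075   0.8825]
(I − A)⁻¹ = adj(I−A) / det(I−A) ≈
  [   1.3667     0.2196     0.4678]
  [   0.6223     1.1714     0.2725]
  [   0.8908     0.5003     1.4358]
Δx = (I − A)⁻¹ Δd with Δd having +25 in the Sector 3 component and 0 elsewhere.
So Δx_2 = L_23 · (+25), where L_23 = adj(I−A)_23 / det(I−A) = 0.1675 / 0.614625.
Δx_2 = 0.1675 × (+25) / 0.614625 = 4.1875 / 0.614625 ≈ 6.81.

Δx_2 = 6.81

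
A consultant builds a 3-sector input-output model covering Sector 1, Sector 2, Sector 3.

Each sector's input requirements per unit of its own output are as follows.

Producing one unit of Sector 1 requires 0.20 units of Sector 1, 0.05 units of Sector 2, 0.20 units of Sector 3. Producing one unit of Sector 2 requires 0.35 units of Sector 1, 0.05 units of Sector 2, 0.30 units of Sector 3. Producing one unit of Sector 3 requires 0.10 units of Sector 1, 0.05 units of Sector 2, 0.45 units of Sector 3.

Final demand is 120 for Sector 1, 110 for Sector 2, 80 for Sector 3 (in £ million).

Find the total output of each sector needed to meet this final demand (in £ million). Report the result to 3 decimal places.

I − A =
  [   0.80    -0.35    -0.10]
  [  -0.05     0.95    -0.05]
  [  -0.20    -0.30     0.55]
Cofactors of I−A, C_ij = (−1)^(i+j)·(minor ij) (rows/columns in the sector order above):
  C_11 = (0.95)(0.55) − (-0.05)(-0.30) = 0.5075
  C_12 = −[(-0.05)(0.55) − (-0.05)(-0.20)] = 0.0375
  C_13 = (-0.05)(-0.30) − (0.95)(-0.20) = 0.2050
  C_21 = −[(-0.35)(0.55) − (-0.10)(-0.30)] = 0.2225
  C_22 = (0.80)(0.55) − (-0.10)(-0.20) = 0.4200
  C_23 = −[(0.80)(-0.30) − (-0.35)(-0.20)] = 0.3100
  C_31 = (-0.35)(-0.05) − (-0.10)(0.95) = 0.1125
  C_32 = −[(0.80)(-0.05) − (-0.10)(-0.05)] = 0.0450
  C_33 = (0.80)(0.95) − (-0.35)(-0.05) = 0.7425
det(I−A) = Σ_j (I−A)_1j·C_1j = (0.80)(0.5075) + (-0.35)(0.0375) + (-0.10)(0.2050) = 0.372375
adj(I−A) = Cᵀ =
  [ 0.5075   0.2225   0.1125]
  [ 0.0375   0.4200   0.0450]
  [ 0.2050   0.3100   0.7425]
(I − A)⁻¹ = adj(I−A) / det(I−A) ≈
  [   1.3629     0.5975     0.3021]
  [   0.1007     1.1279     0.1208]
  [   0.5505     0.8325     1.9940]
x = (I − A)⁻¹ d = adj(I−A)·d / det(I−A), with det(I−A) = 0.372375:
  x_1 = (0.5075·120 + 0.2225·110 + 0.1125·80) / 0.372375 = 94.375 / 0.372375 ≈ 253.441
  x_2 = (0.0375·120 + 0.4200·110 + 0.0450·80) / 0.372375 = 54.30 / 0.372375 ≈ 145.821
  x_3 = (0.2050·120 + 0.3100·110 + 0.7425·80) / 0.372375 = 118.10 / 0.372375 ≈ 317.153

x_1 = 253.441, x_2 = 145.821, x_3 = 317.153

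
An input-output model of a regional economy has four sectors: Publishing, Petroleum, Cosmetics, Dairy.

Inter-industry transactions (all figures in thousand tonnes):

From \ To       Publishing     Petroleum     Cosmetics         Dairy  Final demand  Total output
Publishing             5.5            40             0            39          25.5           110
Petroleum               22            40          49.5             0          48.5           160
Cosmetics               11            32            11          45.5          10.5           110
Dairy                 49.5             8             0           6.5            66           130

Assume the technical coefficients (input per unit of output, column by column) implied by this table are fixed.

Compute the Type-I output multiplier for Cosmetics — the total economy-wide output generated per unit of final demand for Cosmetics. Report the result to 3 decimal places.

Technical coefficients a_ij = z_ij / X_j:
  a_11 = 5.5/110 = 0.05, a_21 = 22/110 = 0.20, a_31 = 11/110 = 0.10, a_41 = 49.5/110 = 0.45
  a_12 = 40/160 = 0.25, a_22 = 40/160 = 0.25, a_32 = 32/160 = 0.20, a_42 = 8/160 = 0.05
  a_13 = 0/110 = 0.00, a_23 = 49.5/110 = 0.45, a_33 = 11/110 = 0.10, a_43 = 0/110 = 0.00
  a_14 = 39/130 = 0.30, a_24 = 0/130 = 0.00, a_34 = 45.5/130 = 0.35, a_44 = 6.5/130 = 0.05
I − A =
  [   0.95    -0.25     0.00    -0.30]
  [  -0.20     0.75    -0.45     0.00]
  [  -0.10    -0.20     0.90    -0.35]
  [  -0.45    -0.05     0.00     0.95]
Compute the cofactors C_ij = (−1)^(i+j)·(3×3 minor ij) of I−A; the adjugate is their transpose:
adj(I−A) = Cᵀ =
  [ 0.547875   0.227250   0.113625   0.214875]
  [ 0.284625   0.690750   0.345375   0.217125]
  [ 0.230875   0.234750   0.525125   0.266375]
  [ 0.274500   0.144000   0.072000   0.499500]
det(I−A) = Σ_j (I−A)_1j·C_1j = (0.95)(0.547875) + (-0.25)(0.284625) + (0.00)(0.230875) + (-0.30)(0.274500) = 0.366975
(I − A)⁻¹ = adj(I−A) / det(I−A) ≈
  [   1.4929     0.6193     0.3096     0.5855]
  [   0.7756     1.8823     0.9411     0.5917]
  [   0.6291     0.6397     1.4310     0.7259]
  [   0.7480     0.3924     0.1962     1.3611]
The output multiplier for sector j is the column-j sum of the Leontief inverse (I − A)⁻¹ = adj(I−A) / det(I−A).
Column 3 of adj(I−A): (0.113625, 0.345375, 0.525125, 0.072000); det(I−A) = 0.366975.
m_3 = (0.113625 + 0.345375 + 0.525125 + 0.072000) / 0.366975 = 1.056125 / 0.366975 ≈ 2.878.

m_3 = 2.878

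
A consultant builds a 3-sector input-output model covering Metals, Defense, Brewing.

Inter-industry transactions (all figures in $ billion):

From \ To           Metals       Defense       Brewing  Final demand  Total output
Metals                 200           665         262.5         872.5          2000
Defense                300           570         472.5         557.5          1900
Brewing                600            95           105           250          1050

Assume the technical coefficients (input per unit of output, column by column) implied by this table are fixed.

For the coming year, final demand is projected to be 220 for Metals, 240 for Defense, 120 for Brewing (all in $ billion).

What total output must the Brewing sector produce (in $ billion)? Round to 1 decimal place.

Technical coefficients a_ij = z_ij / X_j:
  a_MM = 200/2000 = 0.10, a_DM = 300/2000 = 0.15, a_BM = 600/2000 = 0.30
  a_MD = 665/1900 = 0.35, a_DD = 570/1900 = 0.30, a_BD = 95/1900 = 0.05
  a_MB = 262.5/1050 = 0.25, a_DB = 472.5/1050 = 0.45, a_BB = 105/1050 = 0.10
I − A =
  [   0.90    -0.35    -0.25]
  [  -0.15     0.70    -0.45]
  [  -0.30    -0.05     0.90]
Cofactors of I−A, C_ij = (−1)^(i+j)·(minor ij) (rows/columns in the sector order above):
  C_11 = (0.70)(0.90) − (-0.45)(-0.05) = 0.6075
  C_12 = −[(-0.15)(0.90) − (-0.45)(-0.30)] = 0.2700
  C_13 = (-0.15)(-0.05) − (0.70)(-0.30) = 0.2175
  C_21 = −[(-0.35)(0.90) − (-0.25)(-0.05)] = 0.3275
  C_22 = (0.90)(0.90) − (-0.25)(-0.30) = 0.7350
  C_23 = −[(0.90)(-0.05) − (-0.35)(-0.30)] = 0.1500
  C_31 = (-0.35)(-0.45) − (-0.25)(0.70) = 0.3325
  C_32 = −[(0.90)(-0.45) − (-0.25)(-0.15)] = 0.4425
  C_33 = (0.90)(0.70) − (-0.35)(-0.15) = 0.5775
det(I−A) = Σ_j (I−A)_1j·C_1j = (0.90)(0.6075) + (-0.35)(0.2700) + (-0.25)(0.2175) = 0.397875
adj(I−A) = Cᵀ =
  [ 0.6075   0.3275   0.3325]
  [ 0.2700   0.7350   0.4425]
  [ 0.2175   0.1500   0.5775]
(I − A)⁻¹ = adj(I−A) / det(I−A) ≈
  [   1.5269     0.8231     0.8357]
  [   0.6786     1.8473     1.1122]
  [   0.5467     0.3770     1.4515]
x = (I − A)⁻¹ d = adj(I−A)·d / det(I−A), with det(I−A) = 0.397875:
  x_M = (0.6075·220 + 0.3275·240 + 0.3325·120) / 0.397875 = 252.15 / 0.397875 ≈ 633.7
  x_D = (0.2700·220 + 0.7350·240 + 0.4425·120) / 0.397875 = 288.90 / 0.397875 ≈ 726.1
  x_B = (0.2175·220 + 0.1500·240 + 0.5775·120) / 0.397875 = 153.15 / 0.397875 ≈ 384.9

x_B = 384.9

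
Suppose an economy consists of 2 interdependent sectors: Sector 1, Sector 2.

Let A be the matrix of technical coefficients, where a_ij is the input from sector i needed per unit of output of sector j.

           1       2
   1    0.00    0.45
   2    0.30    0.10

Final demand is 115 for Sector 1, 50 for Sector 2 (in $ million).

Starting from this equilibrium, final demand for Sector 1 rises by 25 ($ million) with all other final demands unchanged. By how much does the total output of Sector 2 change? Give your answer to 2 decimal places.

Δx_2 = 9.80

I − A =
  [   1.00    -0.45]
  [  -0.30     0.90]
det(I−A) = (1.00)(0.90) − (-0.45)(-0.30) = 0.7650
adj(I−A) = [[0.90, 0.45], [0.30, 1.00]]
(I − A)⁻¹ = adj(I−A) / det(I−A) ≈
  [   1.1765     0.5882]
  [   0.3922     1.3072]
Δx = (I − A)⁻¹ Δd with Δd having +25 in the Sector 1 component and 0 elsewhere.
So Δx_2 = L_21 · (+25), where L_21 = adj(I−A)_21 / det(I−A) = 0.30 / 0.7650.
Δx_2 = 0.30 × (+25) / 0.7650 = 7.50 / 0.7650 ≈ 9.80.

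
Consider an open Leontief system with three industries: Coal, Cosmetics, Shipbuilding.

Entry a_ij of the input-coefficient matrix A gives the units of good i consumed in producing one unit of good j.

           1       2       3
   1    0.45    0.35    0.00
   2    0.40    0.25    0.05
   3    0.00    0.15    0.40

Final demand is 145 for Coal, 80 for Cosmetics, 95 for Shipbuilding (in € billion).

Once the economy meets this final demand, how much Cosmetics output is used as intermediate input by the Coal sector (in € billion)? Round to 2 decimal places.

z_21 = 207.37

I − A =
  [   0.55    -0.35     0.00]
  [  -0.40     0.75    -0.05]
  [   0.00    -0.15     0.60]
Cofactors of I−A, C_ij = (−1)^(i+j)·(minor ij) (rows/columns in the sector order above):
  C_11 = (0.75)(0.60) − (-0.05)(-0.15) = 0.4425
  C_12 = −[(-0.40)(0.60) − (-0.05)(0.00)] = 0.2400
  C_13 = (-0.40)(-0.15) − (0.75)(0.00) = 0.0600
  C_21 = −[(-0.35)(0.60) − (0.00)(-0.15)] = 0.2100
  C_22 = (0.55)(0.60) − (0.00)(0.00) = 0.3300
  C_23 = −[(0.55)(-0.15) − (-0.35)(0.00)] = 0.0825
  C_31 = (-0.35)(-0.05) − (0.00)(0.75) = 0.0175
  C_32 = −[(0.55)(-0.05) − (0.00)(-0.40)] = 0.0275
  C_33 = (0.55)(0.75) − (-0.35)(-0.40) = 0.2725
det(I−A) = Σ_j (I−A)_1j·C_1j = (0.55)(0.4425) + (-0.35)(0.2400) + (0.00)(0.0600) = 0.159375
adj(I−A) = Cᵀ =
  [ 0.4425   0.2100   0.0175]
  [ 0.2400   0.3300   0.0275]
  [ 0.0600   0.0825   0.2725]
(I − A)⁻¹ = adj(I−A) / det(I−A) ≈
  [   2.7765     1.3176     0.1098]
  [   1.5059     2.0706     0.1725]
  [   0.3765     0.5176     1.7098]
First solve x = (I − A)⁻¹ d = adj(I−A)·d / det(I−A); in particular x_1 = (0.4425·145 + 0.2100·80 + 0.0175·95) / 0.159375 = 82.625 / 0.159375 ≈ 518.4314.
Intermediate flow from 2 to 1: z_21 = a_21 · x_1 = 0.40 × 82.625 / 0.159375 = 33.05 / 0.159375 ≈ 207.37.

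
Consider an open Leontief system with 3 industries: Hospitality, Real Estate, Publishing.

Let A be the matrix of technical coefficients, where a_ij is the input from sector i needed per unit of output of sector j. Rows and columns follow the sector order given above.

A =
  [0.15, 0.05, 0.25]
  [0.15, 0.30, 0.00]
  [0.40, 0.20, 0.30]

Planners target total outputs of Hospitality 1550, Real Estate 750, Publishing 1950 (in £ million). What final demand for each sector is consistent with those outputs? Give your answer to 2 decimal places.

I − A =
  [   0.85    -0.05    -0.25]
  [  -0.15     0.70     0.00]
  [  -0.40    -0.20     0.70]
d = (I − A) x:
  d_1 = (+0.85)·1550 + (-0.05)·750 + (-0.25)·1950 = 792.50
  d_2 = (-0.15)·1550 + (+0.70)·750 + (+0.00)·1950 = 292.50
  d_3 = (-0.40)·1550 + (-0.20)·750 + (+0.70)·1950 = 595.00

d_1 = 792.50, d_2 = 292.50, d_3 = 595.00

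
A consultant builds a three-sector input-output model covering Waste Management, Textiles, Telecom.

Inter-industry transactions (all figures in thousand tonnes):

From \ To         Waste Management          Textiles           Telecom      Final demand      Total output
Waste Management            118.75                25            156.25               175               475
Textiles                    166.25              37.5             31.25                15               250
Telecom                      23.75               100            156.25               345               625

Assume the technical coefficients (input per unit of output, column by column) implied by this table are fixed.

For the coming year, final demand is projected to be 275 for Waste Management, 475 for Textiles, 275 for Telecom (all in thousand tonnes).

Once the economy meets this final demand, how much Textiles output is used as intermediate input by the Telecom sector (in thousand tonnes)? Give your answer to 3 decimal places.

Technical coefficients a_ij = z_ij / X_j:
  a_11 = 118.75/475 = 0.25, a_21 = 166.25/475 = 0.35, a_31 = 23.75/475 = 0.05
  a_12 = 25/250 = 0.10, a_22 = 37.5/250 = 0.15, a_32 = 100/250 = 0.40
  a_13 = 156.25/625 = 0.25, a_23 = 31.25/625 = 0.05, a_33 = 156.25/625 = 0.25
I − A =
  [   0.75    -0.10    -0.25]
  [  -0.35     0.85    -0.05]
  [  -0.05    -0.40     0.75]
Cofactors of I−A, C_ij = (−1)^(i+j)·(minor ij) (rows/columns in the sector order above):
  C_11 = (0.85)(0.75) − (-0.05)(-0.40) = 0.6175
  C_12 = −[(-0.35)(0.75) − (-0.05)(-0.05)] = 0.2650
  C_13 = (-0.35)(-0.40) − (0.85)(-0.05) = 0.1825
  C_21 = −[(-0.10)(0.75) − (-0.25)(-0.40)] = 0.1750
  C_22 = (0.75)(0.75) − (-0.25)(-0.05) = 0.5500
  C_23 = −[(0.75)(-0.40) − (-0.10)(-0.05)] = 0.3050
  C_31 = (-0.10)(-0.05) − (-0.25)(0.85) = 0.2175
  C_32 = −[(0.75)(-0.05) − (-0.25)(-0.35)] = 0.1250
  C_33 = (0.75)(0.85) − (-0.10)(-0.35) = 0.6025
det(I−A) = Σ_j (I−A)_1j·C_1j = (0.75)(0.6175) + (-0.10)(0.2650) + (-0.25)(0.1825) = 0.3910
adj(I−A) = Cᵀ =
  [ 0.6175   0.1750   0.2175]
  [ 0.2650   0.5500   0.1250]
  [ 0.1825   0.3050   0.6025]
(I − A)⁻¹ = adj(I−A) / det(I−A) ≈
  [   1.5793     0.4476     0.5563]
  [   0.6777     1.4066     0.3197]
  [   0.4668     0.7801     1.5409]
First solve x = (I − A)⁻¹ d = adj(I−A)·d / det(I−A); in particular x_3 = (0.1825·275 + 0.3050·475 + 0.6025·275) / 0.3910 = 360.75 / 0.3910 ≈ 922.63427.
Intermediate flow from 2 to 3: z_23 = a_23 · x_3 = 0.05 × 360.75 / 0.3910 = 18.0375 / 0.3910 ≈ 46.132.

z_23 = 46.132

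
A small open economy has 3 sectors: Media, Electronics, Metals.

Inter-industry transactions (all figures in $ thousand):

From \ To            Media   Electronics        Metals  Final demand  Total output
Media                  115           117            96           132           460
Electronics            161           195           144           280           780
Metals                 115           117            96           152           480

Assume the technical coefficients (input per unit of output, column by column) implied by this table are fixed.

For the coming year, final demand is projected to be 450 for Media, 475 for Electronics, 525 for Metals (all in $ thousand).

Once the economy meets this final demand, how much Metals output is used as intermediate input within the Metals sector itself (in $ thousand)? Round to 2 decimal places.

Technical coefficients a_ij = z_ij / X_j:
  a_11 = 115/460 = 0.25, a_21 = 161/460 = 0.35, a_31 = 115/460 = 0.25
  a_12 = 117/780 = 0.15, a_22 = 195/780 = 0.25, a_32 = 117/780 = 0.15
  a_13 = 96/480 = 0.20, a_23 = 144/480 = 0.30, a_33 = 96/480 = 0.20
I − A =
  [   0.75    -0.15    -0.20]
  [  -0.35     0.75    -0.30]
  [  -0.25    -0.15     0.80]
Cofactors of I−A, C_ij = (−1)^(i+j)·(minor ij) (rows/columns in the sector order above):
  C_11 = (0.75)(0.80) − (-0.30)(-0.15) = 0.5550
  C_12 = −[(-0.35)(0.80) − (-0.30)(-0.25)] = 0.3550
  C_13 = (-0.35)(-0.15) − (0.75)(-0.25) = 0.2400
  C_21 = −[(-0.15)(0.80) − (-0.20)(-0.15)] = 0.1500
  C_22 = (0.75)(0.80) − (-0.20)(-0.25) = 0.5500
  C_23 = −[(0.75)(-0.15) − (-0.15)(-0.25)] = 0.1500
  C_31 = (-0.15)(-0.30) − (-0.20)(0.75) = 0.1950
  C_32 = −[(0.75)(-0.30) − (-0.20)(-0.35)] = 0.2950
  C_33 = (0.75)(0.75) − (-0.15)(-0.35) = 0.5100
det(I−A) = Σ_j (I−A)_1j·C_1j = (0.75)(0.5550) + (-0.15)(0.3550) + (-0.20)(0.2400) = 0.3150
adj(I−A) = Cᵀ =
  [ 0.5550   0.1500   0.1950]
  [ 0.3550   0.5500   0.2950]
  [ 0.2400   0.1500   0.5100]
(I − A)⁻¹ = adj(I−A) / det(I−A) ≈
  [   1.7619     0.4762     0.6190]
  [   1.1270     1.7460     0.9365]
  [   0.7619     0.4762     1.6190]
First solve x = (I − A)⁻¹ d = adj(I−A)·d / det(I−A); in particular x_3 = (0.2400·450 + 0.1500·475 + 0.5100·525) / 0.3150 = 447.00 / 0.3150 ≈ 1419.0476.
Intermediate flow from 3 to 3: z_33 = a_33 · x_3 = 0.20 × 447.00 / 0.3150 = 89.40 / 0.3150 ≈ 283.81.

z_33 = 283.81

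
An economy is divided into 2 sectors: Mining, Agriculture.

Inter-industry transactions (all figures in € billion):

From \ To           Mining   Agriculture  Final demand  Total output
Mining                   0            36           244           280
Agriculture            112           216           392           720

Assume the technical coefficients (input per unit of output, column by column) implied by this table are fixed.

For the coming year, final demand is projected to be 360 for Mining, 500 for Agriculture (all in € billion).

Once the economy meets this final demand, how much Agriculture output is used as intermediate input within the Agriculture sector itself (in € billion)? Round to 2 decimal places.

Technical coefficients a_ij = z_ij / X_j:
  a_11 = 0/280 = 0.00, a_21 = 112/280 = 0.40
  a_12 = 36/720 = 0.05, a_22 = 216/720 = 0.30
I − A =
  [   1.00    -0.05]
  [  -0.40     0.70]
det(I−A) = (1.00)(0.70) − (-0.05)(-0.40) = 0.6800
adj(I−A) = [[0.70, 0.05], [0.40, 1.00]]
(I − A)⁻¹ = adj(I−A) / det(I−A) ≈
  [   1.0294     0.0735]
  [   0.5882     1.4706]
First solve x = (I − A)⁻¹ d = adj(I−A)·d / det(I−A); in particular x_2 = (0.40·360 + 1.00·500) / 0.6800 = 644.00 / 0.6800 ≈ 947.0588.
Intermediate flow from 2 to 2: z_22 = a_22 · x_2 = 0.30 × 644.00 / 0.6800 = 193.20 / 0.6800 ≈ 284.12.

z_22 = 284.12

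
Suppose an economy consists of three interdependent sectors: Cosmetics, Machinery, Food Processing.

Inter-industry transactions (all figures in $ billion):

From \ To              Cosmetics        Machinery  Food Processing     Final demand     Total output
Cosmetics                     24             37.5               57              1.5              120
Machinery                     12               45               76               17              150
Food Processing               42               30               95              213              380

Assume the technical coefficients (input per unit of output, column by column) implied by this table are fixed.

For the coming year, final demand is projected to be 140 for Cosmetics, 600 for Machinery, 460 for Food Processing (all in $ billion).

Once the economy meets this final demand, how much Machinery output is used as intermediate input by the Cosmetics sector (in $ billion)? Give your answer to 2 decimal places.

Technical coefficients a_ij = z_ij / X_j:
  a_CC = 24/120 = 0.20, a_MC = 12/120 = 0.10, a_FC = 42/120 = 0.35
  a_CM = 37.5/150 = 0.25, a_MM = 45/150 = 0.30, a_FM = 30/150 = 0.20
  a_CF = 57/380 = 0.15, a_MF = 76/380 = 0.20, a_FF = 95/380 = 0.25
I − A =
  [   0.80    -0.25    -0.15]
  [  -0.10     0.70    -0.20]
  [  -0.35    -0.20     0.75]
Cofactors of I−A, C_ij = (−1)^(i+j)·(minor ij) (rows/columns in the sector order above):
  C_11 = (0.70)(0.75) − (-0.20)(-0.20) = 0.4850
  C_12 = −[(-0.10)(0.75) − (-0.20)(-0.35)] = 0.1450
  C_13 = (-0.10)(-0.20) − (0.70)(-0.35) = 0.2650
  C_21 = −[(-0.25)(0.75) − (-0.15)(-0.20)] = 0.2175
  C_22 = (0.80)(0.75) − (-0.15)(-0.35) = 0.5475
  C_23 = −[(0.80)(-0.20) − (-0.25)(-0.35)] = 0.2475
  C_31 = (-0.25)(-0.20) − (-0.15)(0.70) = 0.1550
  C_32 = −[(0.80)(-0.20) − (-0.15)(-0.10)] = 0.1750
  C_33 = (0.80)(0.70) − (-0.25)(-0.10) = 0.5350
det(I−A) = Σ_j (I−A)_1j·C_1j = (0.80)(0.4850) + (-0.25)(0.1450) + (-0.15)(0.2650) = 0.3120
adj(I−A) = Cᵀ =
  [ 0.4850   0.2175   0.1550]
  [ 0.1450   0.5475   0.1750]
  [ 0.2650   0.2475   0.5350]
(I − A)⁻¹ = adj(I−A) / det(I−A) ≈
  [   1.5545     0.6971     0.4968]
  [   0.4647     1.7548     0.5609]
  [   0.8494     0.7933     1.7147]
First solve x = (I − A)⁻¹ d = adj(I−A)·d / det(I−A); in particular x_C = (0.4850·140 + 0.2175·600 + 0.1550·460) / 0.3120 = 269.70 / 0.3120 ≈ 864.4231.
Intermediate flow from M to C: z_MC = a_MC · x_C = 0.10 × 269.70 / 0.3120 = 26.97 / 0.3120 ≈ 86.44.

z_MC = 86.44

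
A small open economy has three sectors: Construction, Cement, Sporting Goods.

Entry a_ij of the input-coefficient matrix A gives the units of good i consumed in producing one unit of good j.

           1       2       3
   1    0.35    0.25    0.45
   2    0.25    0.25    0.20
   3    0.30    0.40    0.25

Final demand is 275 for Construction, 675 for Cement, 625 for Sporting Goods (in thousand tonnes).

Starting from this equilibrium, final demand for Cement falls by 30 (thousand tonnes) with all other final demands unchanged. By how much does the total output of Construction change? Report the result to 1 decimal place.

Δx_1 = -104.5

I − A =
  [   0.65    -0.25    -0.45]
  [  -0.25     0.75    -0.20]
  [  -0.30    -0.40     0.75]
Cofactors of I−A, C_ij = (−1)^(i+j)·(minor ij) (rows/columns in the sector order above):
  C_11 = (0.75)(0.75) − (-0.20)(-0.40) = 0.4825
  C_12 = −[(-0.25)(0.75) − (-0.20)(-0.30)] = 0.2475
  C_13 = (-0.25)(-0.40) − (0.75)(-0.30) = 0.3250
  C_21 = −[(-0.25)(0.75) − (-0.45)(-0.40)] = 0.3675
  C_22 = (0.65)(0.75) − (-0.45)(-0.30) = 0.3525
  C_23 = −[(0.65)(-0.40) − (-0.25)(-0.30)] = 0.3350
  C_31 = (-0.25)(-0.20) − (-0.45)(0.75) = 0.3875
  C_32 = −[(0.65)(-0.20) − (-0.45)(-0.25)] = 0.2425
  C_33 = (0.65)(0.75) − (-0.25)(-0.25) = 0.4250
det(I−A) = Σ_j (I−A)_1j·C_1j = (0.65)(0.4825) + (-0.25)(0.2475) + (-0.45)(0.3250) = 0.1055
adj(I−A) = Cᵀ =
  [ 0.4825   0.3675   0.3875]
  [ 0.2475   0.3525   0.2425]
  [ 0.3250   0.3350   0.4250]
(I − A)⁻¹ = adj(I−A) / det(I−A) ≈
  [   4.5735     3.4834     3.6730]
  [   2.3460     3.3412     2.2986]
  [   3.0806     3.1754     4.0284]
Δx = (I − A)⁻¹ Δd with Δd having -30 in the Cement component and 0 elsewhere.
So Δx_1 = L_12 · (-30), where L_12 = adj(I−A)_12 / det(I−A) = 0.3675 / 0.1055.
Δx_1 = 0.3675 × (-30) / 0.1055 = -11.025 / 0.1055 ≈ -104.5.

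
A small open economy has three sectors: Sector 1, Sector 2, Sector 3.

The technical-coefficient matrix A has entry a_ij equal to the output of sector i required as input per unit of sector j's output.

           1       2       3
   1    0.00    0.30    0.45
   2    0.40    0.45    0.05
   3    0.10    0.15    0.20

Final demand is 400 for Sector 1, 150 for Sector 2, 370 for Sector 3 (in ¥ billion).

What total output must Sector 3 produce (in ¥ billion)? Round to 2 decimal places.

x_3 = 819.42

I − A =
  [   1.00    -0.30    -0.45]
  [  -0.40     0.55    -0.05]
  [  -0.10    -0.15     0.80]
Cofactors of I−A, C_ij = (−1)^(i+j)·(minor ij) (rows/columns in the sector order above):
  C_11 = (0.55)(0.80) − (-0.05)(-0.15) = 0.4325
  C_12 = −[(-0.40)(0.80) − (-0.05)(-0.10)] = 0.3250
  C_13 = (-0.40)(-0.15) − (0.55)(-0.10) = 0.1150
  C_21 = −[(-0.30)(0.80) − (-0.45)(-0.15)] = 0.3075
  C_22 = (1.00)(0.80) − (-0.45)(-0.10) = 0.7550
  C_23 = −[(1.00)(-0.15) − (-0.30)(-0.10)] = 0.1800
  C_31 = (-0.30)(-0.05) − (-0.45)(0.55) = 0.2625
  C_32 = −[(1.00)(-0.05) − (-0.45)(-0.40)] = 0.2300
  C_33 = (1.00)(0.55) − (-0.30)(-0.40) = 0.4300
det(I−A) = Σ_j (I−A)_1j·C_1j = (1.00)(0.4325) + (-0.30)(0.3250) + (-0.45)(0.1150) = 0.28325
adj(I−A) = Cᵀ =
  [ 0.4325   0.3075   0.2625]
  [ 0.3250   0.7550   0.2300]
  [ 0.1150   0.1800   0.4300]
(I − A)⁻¹ = adj(I−A) / det(I−A) ≈
  [   1.5269     1.0856     0.9267]
  [   1.1474     2.6655     0.8120]
  [   0.4060     0.6355     1.5181]
x = (I − A)⁻¹ d = adj(I−A)·d / det(I−A), with det(I−A) = 0.28325:
  x_1 = (0.4325·400 + 0.3075·150 + 0.2625·370) / 0.28325 = 316.25 / 0.28325 ≈ 1116.50
  x_2 = (0.3250·400 + 0.7550·150 + 0.2300·370) / 0.28325 = 328.35 / 0.28325 ≈ 1159.22
  x_3 = (0.1150·400 + 0.1800·150 + 0.4300·370) / 0.28325 = 232.10 / 0.28325 ≈ 819.42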